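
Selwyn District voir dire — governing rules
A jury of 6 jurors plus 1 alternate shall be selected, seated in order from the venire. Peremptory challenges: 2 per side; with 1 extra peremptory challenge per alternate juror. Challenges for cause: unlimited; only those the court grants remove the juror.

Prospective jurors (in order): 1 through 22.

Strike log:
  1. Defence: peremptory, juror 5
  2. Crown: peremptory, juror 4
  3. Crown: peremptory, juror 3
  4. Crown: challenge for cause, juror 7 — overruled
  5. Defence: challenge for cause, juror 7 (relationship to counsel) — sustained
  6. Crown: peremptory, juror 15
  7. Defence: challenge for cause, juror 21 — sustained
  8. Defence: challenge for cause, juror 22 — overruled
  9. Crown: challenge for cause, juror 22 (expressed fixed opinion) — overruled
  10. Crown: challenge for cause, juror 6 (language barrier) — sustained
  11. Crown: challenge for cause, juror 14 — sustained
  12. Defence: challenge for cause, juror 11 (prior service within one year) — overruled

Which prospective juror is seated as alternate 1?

12

Removed: #3, #4, #5, #6, #7, #14, #15, #21. (#11, #22 stay — for-cause denied.)
Seating in order: seats 1–6 → #1, #2, #8, #9, #10, #11; alternates → #12.
So alternate 1 is #12.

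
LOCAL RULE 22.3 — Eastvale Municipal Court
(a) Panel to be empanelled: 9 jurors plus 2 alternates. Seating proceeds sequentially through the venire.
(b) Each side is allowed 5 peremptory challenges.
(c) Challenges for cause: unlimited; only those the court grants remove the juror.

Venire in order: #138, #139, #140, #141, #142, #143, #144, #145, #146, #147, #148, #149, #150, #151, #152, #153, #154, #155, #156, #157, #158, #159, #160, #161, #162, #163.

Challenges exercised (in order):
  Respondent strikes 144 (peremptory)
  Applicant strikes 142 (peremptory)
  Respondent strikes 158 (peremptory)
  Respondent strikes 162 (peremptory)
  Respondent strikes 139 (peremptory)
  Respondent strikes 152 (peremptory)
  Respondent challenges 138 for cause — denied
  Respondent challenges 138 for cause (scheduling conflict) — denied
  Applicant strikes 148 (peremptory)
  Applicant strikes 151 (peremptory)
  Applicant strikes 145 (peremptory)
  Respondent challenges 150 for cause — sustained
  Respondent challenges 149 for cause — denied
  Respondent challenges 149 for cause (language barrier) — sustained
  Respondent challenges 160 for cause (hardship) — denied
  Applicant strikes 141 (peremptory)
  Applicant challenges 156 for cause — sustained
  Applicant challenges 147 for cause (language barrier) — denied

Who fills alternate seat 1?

Removed: #139, #141, #142, #144, #145, #148, #149, #150, #151, #152, #156, #158, #162. (#138, #147, #160 stay — for-cause denied.)
Filling seats in venire order through position 10: #138, #140, #143, #146, #147, #153, #154, #155, #157, #159.
So alternate 1 is #159.

159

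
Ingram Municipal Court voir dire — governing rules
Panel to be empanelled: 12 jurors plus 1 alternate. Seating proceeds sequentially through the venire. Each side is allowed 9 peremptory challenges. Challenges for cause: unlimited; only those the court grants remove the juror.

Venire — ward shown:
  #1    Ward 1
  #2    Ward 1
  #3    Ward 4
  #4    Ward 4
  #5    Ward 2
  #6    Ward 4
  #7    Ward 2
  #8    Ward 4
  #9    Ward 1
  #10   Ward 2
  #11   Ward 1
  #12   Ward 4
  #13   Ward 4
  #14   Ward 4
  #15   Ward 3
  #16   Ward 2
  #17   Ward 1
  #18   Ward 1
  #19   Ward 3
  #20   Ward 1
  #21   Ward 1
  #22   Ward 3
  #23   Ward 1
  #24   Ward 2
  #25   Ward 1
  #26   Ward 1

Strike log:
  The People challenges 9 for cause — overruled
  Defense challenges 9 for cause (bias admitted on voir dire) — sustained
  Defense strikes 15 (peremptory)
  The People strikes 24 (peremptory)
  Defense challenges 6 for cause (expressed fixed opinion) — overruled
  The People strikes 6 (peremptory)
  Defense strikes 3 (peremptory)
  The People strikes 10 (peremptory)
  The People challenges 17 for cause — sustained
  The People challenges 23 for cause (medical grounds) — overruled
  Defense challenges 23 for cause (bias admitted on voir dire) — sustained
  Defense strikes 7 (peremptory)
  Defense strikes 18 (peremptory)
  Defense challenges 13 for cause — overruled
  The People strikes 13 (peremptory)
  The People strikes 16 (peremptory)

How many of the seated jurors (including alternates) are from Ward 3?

Removed: #3, #6, #7, #9, #10, #13, #15, #16, #17, #18, #23, #24.
Seated (13 incl. alternates): #1, #2, #4, #5, #8, #11, #12, #14, #19, #20, #21, #22, #25.
Of those, in Ward 3: #19, #22 → 2.

2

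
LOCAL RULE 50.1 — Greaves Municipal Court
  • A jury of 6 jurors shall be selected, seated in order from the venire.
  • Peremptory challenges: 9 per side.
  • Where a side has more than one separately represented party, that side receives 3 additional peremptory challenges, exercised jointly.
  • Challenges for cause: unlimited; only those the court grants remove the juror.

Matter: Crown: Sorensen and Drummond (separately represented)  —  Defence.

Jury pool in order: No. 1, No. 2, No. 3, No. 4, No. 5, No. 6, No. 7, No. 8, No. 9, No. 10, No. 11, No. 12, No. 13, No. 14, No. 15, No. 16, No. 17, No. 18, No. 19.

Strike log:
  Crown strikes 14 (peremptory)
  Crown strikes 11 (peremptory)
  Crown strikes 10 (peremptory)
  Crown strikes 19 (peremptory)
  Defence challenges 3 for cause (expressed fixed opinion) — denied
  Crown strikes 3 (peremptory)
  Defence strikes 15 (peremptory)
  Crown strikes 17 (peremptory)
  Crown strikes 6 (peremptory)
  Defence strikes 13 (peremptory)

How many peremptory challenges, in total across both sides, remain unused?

Crown allotment: 9 base + 3 multi-party = 12. Defence allotment: 9.
Crown peremptories used: #14, #11, #10, #19, #3, #17, #6 — 7.
Defence peremptories used: #15, #13 — 2 (the for-cause on #3 doesn't count).
Remaining: (12 − 7) + (9 − 2) = 12.

12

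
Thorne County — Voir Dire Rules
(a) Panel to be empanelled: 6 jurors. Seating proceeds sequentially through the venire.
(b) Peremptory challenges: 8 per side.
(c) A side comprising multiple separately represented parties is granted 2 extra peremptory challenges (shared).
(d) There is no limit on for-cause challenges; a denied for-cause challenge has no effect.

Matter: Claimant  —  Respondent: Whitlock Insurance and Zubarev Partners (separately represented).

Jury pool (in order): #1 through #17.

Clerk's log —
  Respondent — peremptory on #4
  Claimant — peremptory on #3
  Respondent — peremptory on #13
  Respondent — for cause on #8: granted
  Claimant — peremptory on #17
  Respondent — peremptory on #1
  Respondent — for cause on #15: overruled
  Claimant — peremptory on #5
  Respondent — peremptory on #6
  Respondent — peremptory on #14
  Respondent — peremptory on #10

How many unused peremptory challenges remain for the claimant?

5

Claimant allotment: 8.
Claimant peremptories used: #3, #17, #5 — 3.
Remaining: 8 − 3 = 5.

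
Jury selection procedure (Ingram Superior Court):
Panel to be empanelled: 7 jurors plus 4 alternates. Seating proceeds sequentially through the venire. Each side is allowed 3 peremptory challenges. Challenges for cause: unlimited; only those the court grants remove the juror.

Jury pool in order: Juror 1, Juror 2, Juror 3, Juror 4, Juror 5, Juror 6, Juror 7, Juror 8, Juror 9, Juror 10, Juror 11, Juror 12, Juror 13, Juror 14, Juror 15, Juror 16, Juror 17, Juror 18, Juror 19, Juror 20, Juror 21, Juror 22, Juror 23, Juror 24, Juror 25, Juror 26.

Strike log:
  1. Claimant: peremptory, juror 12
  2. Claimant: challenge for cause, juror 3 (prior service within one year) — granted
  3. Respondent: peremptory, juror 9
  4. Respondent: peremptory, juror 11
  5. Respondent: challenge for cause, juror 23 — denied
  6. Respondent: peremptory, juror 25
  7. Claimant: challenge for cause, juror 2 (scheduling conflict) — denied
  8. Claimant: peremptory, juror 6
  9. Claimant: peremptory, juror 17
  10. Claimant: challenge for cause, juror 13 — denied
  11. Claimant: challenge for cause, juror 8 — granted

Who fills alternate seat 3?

16

Removed: #3, #6, #8, #9, #11, #12, #17, #25. (#2, #13, #23 stay — for-cause denied.)
Seating in order: seats 1–7 → #1, #2, #4, #5, #7, #10, #13; alternates → #14, #15, #16, #18.
So alternate 3 is #16.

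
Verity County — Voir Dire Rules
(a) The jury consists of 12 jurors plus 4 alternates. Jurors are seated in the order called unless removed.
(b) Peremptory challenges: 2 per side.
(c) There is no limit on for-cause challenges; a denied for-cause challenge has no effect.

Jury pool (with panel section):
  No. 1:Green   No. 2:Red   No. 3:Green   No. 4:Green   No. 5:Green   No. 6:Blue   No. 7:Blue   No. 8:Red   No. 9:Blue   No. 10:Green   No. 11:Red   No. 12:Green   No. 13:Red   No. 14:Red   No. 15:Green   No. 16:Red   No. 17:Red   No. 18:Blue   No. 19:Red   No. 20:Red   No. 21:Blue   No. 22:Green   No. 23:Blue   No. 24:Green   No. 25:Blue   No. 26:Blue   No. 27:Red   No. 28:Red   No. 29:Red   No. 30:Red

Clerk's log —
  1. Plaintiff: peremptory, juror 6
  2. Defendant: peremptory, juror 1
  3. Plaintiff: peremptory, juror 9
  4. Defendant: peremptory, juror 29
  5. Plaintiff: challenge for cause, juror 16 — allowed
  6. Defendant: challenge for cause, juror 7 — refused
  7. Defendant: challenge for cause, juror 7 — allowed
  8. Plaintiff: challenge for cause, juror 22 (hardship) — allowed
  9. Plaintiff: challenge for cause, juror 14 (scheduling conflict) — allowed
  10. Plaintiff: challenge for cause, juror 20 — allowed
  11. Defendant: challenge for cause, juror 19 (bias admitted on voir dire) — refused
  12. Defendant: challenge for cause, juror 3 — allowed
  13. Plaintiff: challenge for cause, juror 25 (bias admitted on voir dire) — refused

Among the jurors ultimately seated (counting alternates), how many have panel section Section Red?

6

Removed: #1, #3, #6, #7, #9, #14, #16, #20, #22, #29.
Seated (16 incl. alternates): #2, #4, #5, #8, #10, #11, #12, #13, #15, #17, #18, #19, #21, #23, #24, #25.
Of those, in Section Red: #2, #8, #11, #13, #17, #19 → 6.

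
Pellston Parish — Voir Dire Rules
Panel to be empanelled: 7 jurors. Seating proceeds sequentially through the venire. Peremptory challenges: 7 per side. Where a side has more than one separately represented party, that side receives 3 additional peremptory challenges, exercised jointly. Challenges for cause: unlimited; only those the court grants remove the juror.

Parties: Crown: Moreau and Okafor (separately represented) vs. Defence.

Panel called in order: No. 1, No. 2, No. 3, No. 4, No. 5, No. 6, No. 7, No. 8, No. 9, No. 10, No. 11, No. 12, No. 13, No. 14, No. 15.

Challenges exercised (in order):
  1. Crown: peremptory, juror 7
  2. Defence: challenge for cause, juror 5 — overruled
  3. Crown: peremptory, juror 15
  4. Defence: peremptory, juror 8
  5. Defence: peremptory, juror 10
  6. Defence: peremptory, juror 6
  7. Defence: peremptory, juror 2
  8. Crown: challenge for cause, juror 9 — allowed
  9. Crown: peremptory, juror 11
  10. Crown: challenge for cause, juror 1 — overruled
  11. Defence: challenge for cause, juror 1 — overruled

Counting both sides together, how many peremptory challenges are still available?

10

Crown allotment: 7 base + 3 multi-party = 10. Defence allotment: 7.
Crown peremptories used: #7, #15, #11 — 3 (for-cause on #9, #1 don't count).
Defence peremptories used: #8, #10, #6, #2 — 4 (for-cause on #5, #1 don't count).
Remaining: (10 − 3) + (7 − 4) = 10.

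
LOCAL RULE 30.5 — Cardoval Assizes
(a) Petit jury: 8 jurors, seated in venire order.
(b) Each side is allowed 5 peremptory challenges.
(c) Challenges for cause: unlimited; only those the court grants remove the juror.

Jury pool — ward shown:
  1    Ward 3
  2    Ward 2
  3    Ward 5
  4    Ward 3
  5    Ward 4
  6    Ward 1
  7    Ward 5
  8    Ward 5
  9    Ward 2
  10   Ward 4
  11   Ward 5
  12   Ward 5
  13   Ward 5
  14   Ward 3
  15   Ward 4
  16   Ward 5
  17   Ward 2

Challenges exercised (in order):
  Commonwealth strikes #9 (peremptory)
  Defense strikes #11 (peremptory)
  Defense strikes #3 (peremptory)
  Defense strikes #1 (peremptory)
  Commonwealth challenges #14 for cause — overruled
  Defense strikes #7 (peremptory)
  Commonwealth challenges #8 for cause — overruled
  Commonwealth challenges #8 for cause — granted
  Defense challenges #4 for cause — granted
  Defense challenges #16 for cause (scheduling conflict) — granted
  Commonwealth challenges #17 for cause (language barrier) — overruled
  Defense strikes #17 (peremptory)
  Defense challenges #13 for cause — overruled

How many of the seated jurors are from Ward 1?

1

Removed: #1, #3, #4, #7, #8, #9, #11, #16, #17.
Seated jurors 1–8: #2, #5, #6, #10, #12, #13, #14, #15.
Of those, in Ward 1: #6 → 1.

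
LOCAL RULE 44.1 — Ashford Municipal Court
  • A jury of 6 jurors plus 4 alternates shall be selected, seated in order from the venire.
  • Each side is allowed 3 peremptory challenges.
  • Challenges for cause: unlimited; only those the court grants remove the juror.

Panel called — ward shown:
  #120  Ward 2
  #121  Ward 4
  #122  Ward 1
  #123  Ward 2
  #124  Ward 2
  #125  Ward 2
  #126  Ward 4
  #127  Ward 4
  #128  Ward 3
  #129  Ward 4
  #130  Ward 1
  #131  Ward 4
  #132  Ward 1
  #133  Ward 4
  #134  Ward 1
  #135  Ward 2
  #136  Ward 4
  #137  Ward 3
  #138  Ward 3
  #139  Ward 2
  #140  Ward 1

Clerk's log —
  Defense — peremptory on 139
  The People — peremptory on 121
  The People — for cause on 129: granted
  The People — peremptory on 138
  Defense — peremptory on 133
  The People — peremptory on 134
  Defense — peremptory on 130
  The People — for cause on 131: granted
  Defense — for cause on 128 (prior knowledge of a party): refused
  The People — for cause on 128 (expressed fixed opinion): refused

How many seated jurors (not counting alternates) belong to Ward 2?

4

Removed: #121, #129, #130, #131, #133, #134, #138, #139.
Seated jurors 1–6: #120, #122, #123, #124, #125, #126 (alternates #127, #128, #132, #135 not counted).
Of those, in Ward 2: #120, #123, #124, #125 → 4.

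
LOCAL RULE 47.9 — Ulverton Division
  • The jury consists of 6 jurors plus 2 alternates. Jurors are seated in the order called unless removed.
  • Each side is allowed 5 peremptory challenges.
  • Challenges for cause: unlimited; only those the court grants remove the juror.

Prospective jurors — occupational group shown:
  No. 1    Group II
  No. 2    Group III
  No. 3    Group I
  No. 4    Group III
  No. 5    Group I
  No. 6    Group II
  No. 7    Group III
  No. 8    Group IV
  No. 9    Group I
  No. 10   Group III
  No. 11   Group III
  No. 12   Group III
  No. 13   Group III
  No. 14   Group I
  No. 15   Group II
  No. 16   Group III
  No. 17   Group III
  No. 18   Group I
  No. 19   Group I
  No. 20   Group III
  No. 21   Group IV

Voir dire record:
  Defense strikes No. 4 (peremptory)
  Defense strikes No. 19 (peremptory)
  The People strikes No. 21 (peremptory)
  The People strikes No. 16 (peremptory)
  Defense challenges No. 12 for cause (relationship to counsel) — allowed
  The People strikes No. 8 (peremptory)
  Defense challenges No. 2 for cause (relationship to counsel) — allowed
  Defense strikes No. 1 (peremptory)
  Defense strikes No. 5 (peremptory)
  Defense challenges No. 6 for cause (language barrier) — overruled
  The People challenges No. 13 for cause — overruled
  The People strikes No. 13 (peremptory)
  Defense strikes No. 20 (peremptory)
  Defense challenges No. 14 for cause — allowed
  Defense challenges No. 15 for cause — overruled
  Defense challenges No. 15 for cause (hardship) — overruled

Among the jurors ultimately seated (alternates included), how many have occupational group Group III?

Removed: #1, #2, #4, #5, #8, #12, #13, #14, #16, #19, #20, #21.
Seated (8 incl. alternates): #3, #6, #7, #9, #10, #11, #15, #17.
Of those, in Group III: #7, #10, #11, #17 → 4.

4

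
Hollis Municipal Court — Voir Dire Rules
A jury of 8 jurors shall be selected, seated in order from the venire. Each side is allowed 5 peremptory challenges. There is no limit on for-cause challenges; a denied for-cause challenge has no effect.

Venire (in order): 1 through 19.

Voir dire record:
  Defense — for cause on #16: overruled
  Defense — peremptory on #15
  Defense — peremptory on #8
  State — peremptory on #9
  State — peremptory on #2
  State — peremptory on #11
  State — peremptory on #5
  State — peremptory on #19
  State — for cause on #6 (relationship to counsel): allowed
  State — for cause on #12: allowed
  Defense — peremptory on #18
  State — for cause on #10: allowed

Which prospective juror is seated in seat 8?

Removed: #2, #5, #6, #8, #9, #10, #11, #12, #15, #18, #19. (#16 stays — for-cause denied.)
Seating in order: seats 1–8 → #1, #3, #4, #7, #13, #14, #16, #17.
So seat 8 is #17.

17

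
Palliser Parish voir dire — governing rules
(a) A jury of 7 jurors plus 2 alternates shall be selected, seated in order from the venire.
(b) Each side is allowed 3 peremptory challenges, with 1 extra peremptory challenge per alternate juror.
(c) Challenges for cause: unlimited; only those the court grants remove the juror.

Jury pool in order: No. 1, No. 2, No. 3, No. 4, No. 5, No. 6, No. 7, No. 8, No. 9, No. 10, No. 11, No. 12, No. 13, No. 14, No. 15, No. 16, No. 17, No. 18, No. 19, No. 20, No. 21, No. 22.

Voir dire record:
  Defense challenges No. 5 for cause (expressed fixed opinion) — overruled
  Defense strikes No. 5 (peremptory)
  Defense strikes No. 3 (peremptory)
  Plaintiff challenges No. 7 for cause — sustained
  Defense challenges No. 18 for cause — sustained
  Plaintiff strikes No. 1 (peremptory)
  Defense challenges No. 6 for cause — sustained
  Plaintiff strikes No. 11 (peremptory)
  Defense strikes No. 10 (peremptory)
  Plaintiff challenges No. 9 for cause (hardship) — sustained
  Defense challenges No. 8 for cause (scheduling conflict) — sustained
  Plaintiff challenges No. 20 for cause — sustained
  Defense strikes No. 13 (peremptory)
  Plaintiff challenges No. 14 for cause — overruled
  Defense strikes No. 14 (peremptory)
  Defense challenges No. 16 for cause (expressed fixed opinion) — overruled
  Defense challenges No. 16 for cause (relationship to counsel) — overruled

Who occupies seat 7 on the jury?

19

Removed: #1, #3, #5, #6, #7, #8, #9, #10, #11, #13, #14, #18, #20. (#16 stays — for-cause denied.)
Seating in order: seats 1–7 → #2, #4, #12, #15, #16, #17, #19; alternates → #21, #22.
So seat 7 is #19.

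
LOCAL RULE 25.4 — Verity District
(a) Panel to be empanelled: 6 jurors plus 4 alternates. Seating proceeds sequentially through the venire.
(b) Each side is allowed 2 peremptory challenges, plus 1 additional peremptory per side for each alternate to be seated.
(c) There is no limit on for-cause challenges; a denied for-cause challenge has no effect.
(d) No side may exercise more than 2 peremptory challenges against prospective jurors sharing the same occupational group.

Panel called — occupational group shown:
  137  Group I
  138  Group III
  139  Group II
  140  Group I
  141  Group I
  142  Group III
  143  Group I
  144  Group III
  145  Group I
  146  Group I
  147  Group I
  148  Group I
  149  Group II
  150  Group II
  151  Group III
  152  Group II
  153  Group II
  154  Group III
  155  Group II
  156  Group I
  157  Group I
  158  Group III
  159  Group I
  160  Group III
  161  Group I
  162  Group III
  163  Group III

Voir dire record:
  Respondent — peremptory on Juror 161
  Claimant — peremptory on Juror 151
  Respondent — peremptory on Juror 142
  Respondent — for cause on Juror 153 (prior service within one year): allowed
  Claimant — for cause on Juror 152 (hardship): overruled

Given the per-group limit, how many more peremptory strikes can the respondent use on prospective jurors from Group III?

1

Respondent peremptories so far: #161, #142 — 2 of 6 used, 4 left overall.
Against Group III: #142 — 1 used; per-group cap 2 leaves 1.
Binding limit: min(4, 1) = 1.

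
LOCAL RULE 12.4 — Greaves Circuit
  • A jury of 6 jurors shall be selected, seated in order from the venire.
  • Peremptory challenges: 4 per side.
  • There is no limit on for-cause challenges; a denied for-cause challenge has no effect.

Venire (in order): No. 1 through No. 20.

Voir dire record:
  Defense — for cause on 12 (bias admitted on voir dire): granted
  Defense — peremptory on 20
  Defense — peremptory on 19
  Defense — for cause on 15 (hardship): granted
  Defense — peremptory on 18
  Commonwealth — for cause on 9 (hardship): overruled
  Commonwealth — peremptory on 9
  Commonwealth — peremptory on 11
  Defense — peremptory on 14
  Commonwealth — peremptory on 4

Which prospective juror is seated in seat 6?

7

Removed: #4, #9, #11, #12, #14, #15, #18, #19, #20.
Filling seats in venire order through position 6: #1, #2, #3, #5, #6, #7.
So seat 6 is #7.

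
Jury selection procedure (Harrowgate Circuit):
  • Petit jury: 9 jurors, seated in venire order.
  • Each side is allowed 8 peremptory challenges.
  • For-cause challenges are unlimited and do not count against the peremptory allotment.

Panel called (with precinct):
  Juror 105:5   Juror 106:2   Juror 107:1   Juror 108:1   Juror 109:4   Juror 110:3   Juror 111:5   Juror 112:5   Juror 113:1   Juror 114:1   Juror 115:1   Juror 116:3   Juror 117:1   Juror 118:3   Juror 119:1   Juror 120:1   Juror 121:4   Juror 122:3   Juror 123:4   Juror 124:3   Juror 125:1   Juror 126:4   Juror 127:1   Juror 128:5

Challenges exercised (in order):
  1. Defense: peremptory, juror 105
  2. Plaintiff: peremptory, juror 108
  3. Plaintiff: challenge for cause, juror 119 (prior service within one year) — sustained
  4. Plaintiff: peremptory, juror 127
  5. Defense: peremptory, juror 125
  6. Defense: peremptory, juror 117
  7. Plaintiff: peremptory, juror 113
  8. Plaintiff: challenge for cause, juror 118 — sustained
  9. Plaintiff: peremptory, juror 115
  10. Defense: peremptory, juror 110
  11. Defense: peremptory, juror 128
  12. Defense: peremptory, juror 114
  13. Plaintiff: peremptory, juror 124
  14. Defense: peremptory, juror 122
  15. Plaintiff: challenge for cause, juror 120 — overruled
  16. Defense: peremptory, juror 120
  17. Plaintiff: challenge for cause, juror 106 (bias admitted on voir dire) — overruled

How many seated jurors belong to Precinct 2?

1

Removed: #105, #108, #110, #113, #114, #115, #117, #118, #119, #120, #122, #124, #125, #127, #128.
Seated jurors 1–9: #106, #107, #109, #111, #112, #116, #121, #123, #126.
Of those, in Precinct 2: #106 → 1.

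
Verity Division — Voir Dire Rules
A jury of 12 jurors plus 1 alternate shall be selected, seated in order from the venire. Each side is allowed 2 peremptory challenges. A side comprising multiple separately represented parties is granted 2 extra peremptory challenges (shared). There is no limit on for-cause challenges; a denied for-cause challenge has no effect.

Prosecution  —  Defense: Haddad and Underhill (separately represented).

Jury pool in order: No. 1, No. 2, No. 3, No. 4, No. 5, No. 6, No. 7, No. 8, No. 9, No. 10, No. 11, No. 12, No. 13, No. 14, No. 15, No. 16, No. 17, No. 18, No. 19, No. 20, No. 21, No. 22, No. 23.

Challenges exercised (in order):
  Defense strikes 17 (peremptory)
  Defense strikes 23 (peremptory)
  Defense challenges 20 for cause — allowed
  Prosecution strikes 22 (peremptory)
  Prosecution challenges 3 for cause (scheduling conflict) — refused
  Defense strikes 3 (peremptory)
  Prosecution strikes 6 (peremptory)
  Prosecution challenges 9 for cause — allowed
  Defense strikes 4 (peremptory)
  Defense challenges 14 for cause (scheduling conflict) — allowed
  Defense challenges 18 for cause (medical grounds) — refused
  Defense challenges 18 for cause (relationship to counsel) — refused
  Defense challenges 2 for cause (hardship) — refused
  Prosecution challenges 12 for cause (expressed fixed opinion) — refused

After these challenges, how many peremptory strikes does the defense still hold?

0

Defense allotment: 2 base + 2 multi-party = 4.
Defense peremptories used: #17, #23, #3, #4 — 4 (for-cause on #20, #14, #18, #18, #2 don't count).
Remaining: 4 − 4 = 0.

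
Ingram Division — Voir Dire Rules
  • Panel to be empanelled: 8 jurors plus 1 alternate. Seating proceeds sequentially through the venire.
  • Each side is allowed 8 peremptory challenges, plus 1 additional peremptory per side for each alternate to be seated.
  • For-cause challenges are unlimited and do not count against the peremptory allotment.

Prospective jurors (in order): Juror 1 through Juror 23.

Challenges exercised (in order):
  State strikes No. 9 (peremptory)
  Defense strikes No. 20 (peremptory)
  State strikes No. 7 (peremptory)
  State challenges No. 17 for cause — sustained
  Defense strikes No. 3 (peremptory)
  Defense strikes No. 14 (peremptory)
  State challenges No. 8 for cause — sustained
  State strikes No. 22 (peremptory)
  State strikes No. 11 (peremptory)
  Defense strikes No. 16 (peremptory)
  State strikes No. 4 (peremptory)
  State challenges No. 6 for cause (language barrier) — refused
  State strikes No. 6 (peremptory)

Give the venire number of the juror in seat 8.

18

Removed: #3, #4, #6, #7, #8, #9, #11, #14, #16, #17, #20, #22.
Filling seats in venire order through position 8: #1, #2, #5, #10, #12, #13, #15, #18.
So seat 8 is #18.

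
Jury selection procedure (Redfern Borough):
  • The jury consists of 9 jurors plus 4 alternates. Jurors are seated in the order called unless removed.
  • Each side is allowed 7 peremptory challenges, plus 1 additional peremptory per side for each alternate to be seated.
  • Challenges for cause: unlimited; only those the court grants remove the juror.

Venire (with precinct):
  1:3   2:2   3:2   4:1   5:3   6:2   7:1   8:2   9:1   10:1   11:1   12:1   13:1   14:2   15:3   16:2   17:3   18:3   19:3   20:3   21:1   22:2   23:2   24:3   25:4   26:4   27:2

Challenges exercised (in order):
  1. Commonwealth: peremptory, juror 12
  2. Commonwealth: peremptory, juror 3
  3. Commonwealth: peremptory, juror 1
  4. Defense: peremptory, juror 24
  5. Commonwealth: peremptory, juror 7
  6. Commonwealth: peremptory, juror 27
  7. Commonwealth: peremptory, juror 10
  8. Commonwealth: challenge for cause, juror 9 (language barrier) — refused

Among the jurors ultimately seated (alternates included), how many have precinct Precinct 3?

Removed: #1, #3, #7, #10, #12, #24, #27.
Seated (13 incl. alternates): #2, #4, #5, #6, #8, #9, #11, #13, #14, #15, #16, #17, #18.
Of those, in Precinct 3: #5, #15, #17, #18 → 4.

4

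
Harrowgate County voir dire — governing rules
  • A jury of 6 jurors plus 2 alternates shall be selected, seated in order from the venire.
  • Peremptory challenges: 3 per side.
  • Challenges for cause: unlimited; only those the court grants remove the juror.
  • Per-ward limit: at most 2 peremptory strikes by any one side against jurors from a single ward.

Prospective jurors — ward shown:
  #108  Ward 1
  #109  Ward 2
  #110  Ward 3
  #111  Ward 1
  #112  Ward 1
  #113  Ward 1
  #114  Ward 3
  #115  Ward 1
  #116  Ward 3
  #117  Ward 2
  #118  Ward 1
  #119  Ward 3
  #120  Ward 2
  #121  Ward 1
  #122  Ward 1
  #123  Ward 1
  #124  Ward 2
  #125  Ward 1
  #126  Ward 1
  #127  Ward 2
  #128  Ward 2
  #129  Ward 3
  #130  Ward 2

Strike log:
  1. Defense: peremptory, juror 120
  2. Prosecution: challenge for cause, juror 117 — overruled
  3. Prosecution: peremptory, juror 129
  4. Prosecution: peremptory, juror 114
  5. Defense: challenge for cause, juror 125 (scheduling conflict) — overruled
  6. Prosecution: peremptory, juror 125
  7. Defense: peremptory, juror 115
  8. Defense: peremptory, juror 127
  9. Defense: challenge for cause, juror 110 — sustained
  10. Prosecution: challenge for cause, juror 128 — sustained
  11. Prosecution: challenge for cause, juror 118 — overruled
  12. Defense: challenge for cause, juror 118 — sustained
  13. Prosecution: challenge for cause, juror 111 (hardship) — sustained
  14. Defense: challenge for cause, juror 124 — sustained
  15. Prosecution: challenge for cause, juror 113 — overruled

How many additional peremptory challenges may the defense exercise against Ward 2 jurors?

Defense peremptories so far: #120, #115, #127 — 3 of 3 used, 0 left overall.
Against Ward 2: #120, #127 — 2 used; per-ward cap 2 leaves 0.
Binding limit: min(0, 0) = 0.

0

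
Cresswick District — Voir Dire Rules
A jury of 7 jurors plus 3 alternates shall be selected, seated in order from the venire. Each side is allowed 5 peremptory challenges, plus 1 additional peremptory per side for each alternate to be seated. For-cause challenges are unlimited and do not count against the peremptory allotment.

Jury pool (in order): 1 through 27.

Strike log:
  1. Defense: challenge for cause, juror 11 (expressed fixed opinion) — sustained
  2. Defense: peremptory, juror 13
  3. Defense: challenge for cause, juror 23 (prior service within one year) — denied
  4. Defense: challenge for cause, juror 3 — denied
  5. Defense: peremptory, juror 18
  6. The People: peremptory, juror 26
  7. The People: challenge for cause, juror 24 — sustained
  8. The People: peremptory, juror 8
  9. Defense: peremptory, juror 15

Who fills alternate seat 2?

Removed: #8, #11, #13, #15, #18, #24, #26. (#3, #23 stay — for-cause denied.)
Seating in order: seats 1–7 → #1, #2, #3, #4, #5, #6, #7; alternates → #9, #10, #12.
So alternate 2 is #10.

10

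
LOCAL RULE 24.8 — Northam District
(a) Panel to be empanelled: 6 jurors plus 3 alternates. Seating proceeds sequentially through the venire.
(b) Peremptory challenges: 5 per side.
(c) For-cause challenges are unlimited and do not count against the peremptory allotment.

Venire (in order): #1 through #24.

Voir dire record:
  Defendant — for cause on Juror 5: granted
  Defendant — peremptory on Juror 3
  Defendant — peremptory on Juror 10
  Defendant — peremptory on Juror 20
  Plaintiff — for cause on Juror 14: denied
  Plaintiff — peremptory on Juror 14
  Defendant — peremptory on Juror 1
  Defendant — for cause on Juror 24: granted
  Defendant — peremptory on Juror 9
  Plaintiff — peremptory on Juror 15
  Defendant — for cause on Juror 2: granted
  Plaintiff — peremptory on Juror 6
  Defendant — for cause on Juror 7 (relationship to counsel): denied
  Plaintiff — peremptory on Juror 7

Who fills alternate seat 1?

17

Removed: #1, #2, #3, #5, #6, #7, #9, #10, #14, #15, #20, #24.
Seating in order: seats 1–6 → #4, #8, #11, #12, #13, #16; alternates → #17, #18, #19.
So alternate 1 is #17.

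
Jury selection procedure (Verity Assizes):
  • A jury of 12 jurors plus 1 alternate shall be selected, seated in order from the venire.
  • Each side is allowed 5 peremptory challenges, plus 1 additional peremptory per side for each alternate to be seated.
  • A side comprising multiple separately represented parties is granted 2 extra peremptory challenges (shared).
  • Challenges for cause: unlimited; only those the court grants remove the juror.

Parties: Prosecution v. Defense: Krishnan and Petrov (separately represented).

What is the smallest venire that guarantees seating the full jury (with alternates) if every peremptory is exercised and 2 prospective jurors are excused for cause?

Seats to fill: 12 + 1 alternates = 13.
Peremptories — Prosecution: 5 + 1×1 = 6; Defense: 5 + 1×1 + 2 = 8; total 14.
For-cause removals: 2.
Minimum venire: 13 + 14 + 2 = 29.

29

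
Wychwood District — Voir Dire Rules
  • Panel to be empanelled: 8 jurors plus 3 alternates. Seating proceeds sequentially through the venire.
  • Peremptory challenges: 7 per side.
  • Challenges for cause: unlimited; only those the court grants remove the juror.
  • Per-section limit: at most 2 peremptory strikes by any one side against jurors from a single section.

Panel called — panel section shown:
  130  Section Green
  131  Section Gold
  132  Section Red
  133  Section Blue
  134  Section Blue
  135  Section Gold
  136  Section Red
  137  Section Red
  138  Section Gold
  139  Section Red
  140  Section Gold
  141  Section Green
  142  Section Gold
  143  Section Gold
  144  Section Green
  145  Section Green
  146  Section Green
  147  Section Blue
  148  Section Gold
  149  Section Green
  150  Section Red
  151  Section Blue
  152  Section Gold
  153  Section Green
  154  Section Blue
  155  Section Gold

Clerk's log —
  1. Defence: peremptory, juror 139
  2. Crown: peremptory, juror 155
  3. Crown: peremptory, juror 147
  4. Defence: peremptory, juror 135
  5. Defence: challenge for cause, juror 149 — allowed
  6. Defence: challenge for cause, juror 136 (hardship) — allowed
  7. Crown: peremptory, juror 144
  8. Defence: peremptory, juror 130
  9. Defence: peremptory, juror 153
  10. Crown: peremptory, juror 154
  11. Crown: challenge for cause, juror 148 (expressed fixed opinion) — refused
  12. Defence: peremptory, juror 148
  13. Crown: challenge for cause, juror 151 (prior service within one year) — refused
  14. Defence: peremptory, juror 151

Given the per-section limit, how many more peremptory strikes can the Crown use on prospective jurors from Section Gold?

Crown peremptories so far: #155, #147, #144, #154 — 4 of 7 used, 3 left overall.
Against Section Gold: #155 — 1 used; per-section cap 2 leaves 1.
Binding limit: min(3, 1) = 1.

1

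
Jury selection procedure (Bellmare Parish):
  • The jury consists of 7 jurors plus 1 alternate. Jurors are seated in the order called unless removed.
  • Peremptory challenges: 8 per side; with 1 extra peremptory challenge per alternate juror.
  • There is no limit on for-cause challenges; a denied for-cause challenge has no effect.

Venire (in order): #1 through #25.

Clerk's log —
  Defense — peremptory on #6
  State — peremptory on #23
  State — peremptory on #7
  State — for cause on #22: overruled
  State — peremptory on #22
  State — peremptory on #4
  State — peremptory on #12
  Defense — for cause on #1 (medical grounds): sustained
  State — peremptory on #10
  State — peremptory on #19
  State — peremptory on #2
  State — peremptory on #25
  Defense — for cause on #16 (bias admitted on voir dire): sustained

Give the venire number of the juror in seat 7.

14

Removed: #1, #2, #4, #6, #7, #10, #12, #16, #19, #22, #23, #25.
Seating in order: seats 1–7 → #3, #5, #8, #9, #11, #13, #14; alternates → #15.
So seat 7 is #14.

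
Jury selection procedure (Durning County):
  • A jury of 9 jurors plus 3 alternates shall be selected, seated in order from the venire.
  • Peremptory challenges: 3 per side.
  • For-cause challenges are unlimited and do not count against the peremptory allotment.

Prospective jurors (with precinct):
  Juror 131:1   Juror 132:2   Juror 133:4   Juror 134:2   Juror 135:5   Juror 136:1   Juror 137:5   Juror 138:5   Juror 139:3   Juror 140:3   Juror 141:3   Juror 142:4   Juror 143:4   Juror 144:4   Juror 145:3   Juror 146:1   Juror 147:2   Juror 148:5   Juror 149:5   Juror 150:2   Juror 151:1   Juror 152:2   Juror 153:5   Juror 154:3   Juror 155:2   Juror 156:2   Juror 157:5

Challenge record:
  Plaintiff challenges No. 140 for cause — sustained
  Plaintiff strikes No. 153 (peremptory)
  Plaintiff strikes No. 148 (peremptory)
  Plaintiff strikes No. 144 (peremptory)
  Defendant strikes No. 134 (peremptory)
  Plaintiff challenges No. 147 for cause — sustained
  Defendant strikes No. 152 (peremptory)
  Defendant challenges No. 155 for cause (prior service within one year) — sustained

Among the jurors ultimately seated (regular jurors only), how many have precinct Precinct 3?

Removed: #134, #140, #144, #147, #148, #152, #153, #155.
Seated jurors 1–9: #131, #132, #133, #135, #136, #137, #138, #139, #141 (alternates #142, #143, #145 not counted).
Of those, in Precinct 3: #139, #141 → 2.

2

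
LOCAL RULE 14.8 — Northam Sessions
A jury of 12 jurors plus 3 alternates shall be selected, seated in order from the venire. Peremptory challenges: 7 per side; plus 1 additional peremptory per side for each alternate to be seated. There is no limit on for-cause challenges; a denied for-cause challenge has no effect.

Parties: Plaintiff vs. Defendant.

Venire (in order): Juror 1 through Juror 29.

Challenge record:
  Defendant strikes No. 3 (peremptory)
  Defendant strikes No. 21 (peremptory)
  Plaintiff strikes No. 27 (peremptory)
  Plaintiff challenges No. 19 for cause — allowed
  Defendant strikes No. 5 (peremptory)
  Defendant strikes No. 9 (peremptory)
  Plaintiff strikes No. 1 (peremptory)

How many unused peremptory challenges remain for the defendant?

Defendant allotment: 7 base + 1 × 3 alternates = 10.
Defendant peremptories used: #3, #21, #5, #9 — 4.
Remaining: 10 − 4 = 6.

6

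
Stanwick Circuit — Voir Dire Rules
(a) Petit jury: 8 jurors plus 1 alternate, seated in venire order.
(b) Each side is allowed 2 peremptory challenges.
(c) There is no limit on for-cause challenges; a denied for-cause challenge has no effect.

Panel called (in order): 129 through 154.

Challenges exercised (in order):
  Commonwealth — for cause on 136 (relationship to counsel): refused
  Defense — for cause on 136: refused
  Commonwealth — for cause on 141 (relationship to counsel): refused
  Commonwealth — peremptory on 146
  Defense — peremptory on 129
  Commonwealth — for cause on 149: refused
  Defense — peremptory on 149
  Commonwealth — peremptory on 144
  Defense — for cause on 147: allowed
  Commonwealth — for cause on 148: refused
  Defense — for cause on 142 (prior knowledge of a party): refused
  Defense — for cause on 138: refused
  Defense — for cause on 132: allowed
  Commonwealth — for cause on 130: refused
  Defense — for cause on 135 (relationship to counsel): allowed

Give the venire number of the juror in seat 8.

139

Removed: #129, #132, #135, #144, #146, #147, #149. (#130, #136, #138, #141, #142, #148 stay — for-cause denied.)
Seating in order: seats 1–8 → #130, #131, #133, #134, #136, #137, #138, #139; alternates → #140.
So seat 8 is #139.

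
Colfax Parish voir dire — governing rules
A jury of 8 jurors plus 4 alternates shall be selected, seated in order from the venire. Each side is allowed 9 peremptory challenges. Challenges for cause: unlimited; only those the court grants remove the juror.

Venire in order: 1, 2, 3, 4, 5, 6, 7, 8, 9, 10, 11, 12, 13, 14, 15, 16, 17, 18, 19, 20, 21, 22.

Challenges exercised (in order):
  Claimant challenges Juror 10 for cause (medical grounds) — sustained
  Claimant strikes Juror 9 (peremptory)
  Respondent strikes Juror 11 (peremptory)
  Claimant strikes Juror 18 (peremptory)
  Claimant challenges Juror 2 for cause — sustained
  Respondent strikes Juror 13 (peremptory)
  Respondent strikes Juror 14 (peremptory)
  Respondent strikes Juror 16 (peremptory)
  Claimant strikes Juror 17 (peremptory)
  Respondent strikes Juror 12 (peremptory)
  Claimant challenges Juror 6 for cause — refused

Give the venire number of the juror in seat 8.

15

Removed: #2, #9, #10, #11, #12, #13, #14, #16, #17, #18. (#6 stays — for-cause denied.)
Filling seats in venire order through position 8: #1, #3, #4, #5, #6, #7, #8, #15.
So seat 8 is #15.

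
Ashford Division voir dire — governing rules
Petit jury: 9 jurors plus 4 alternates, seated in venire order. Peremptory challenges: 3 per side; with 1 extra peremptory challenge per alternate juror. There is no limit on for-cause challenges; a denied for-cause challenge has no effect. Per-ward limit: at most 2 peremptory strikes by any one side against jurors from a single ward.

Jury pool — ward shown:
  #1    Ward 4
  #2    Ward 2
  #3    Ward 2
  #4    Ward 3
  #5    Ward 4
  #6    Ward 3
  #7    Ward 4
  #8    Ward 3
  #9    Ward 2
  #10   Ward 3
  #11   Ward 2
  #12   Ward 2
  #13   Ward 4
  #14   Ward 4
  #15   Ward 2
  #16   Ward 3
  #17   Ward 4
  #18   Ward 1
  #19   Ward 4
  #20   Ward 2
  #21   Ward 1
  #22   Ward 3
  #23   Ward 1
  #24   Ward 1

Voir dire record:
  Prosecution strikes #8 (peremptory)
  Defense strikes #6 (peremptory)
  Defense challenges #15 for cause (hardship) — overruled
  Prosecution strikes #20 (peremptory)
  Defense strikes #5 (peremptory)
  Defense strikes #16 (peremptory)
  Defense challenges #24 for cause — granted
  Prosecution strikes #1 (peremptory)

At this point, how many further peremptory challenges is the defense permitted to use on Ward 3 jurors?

Defense peremptories so far: #6, #5, #16 — 3 of 7 used, 4 left overall.
Against Ward 3: #6, #16 — 2 used; per-ward cap 2 leaves 0.
Binding limit: min(4, 0) = 0.

0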